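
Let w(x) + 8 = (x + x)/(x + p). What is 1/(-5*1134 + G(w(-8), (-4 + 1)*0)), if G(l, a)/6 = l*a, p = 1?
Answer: -1/5670 ≈ -0.00017637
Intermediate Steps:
w(x) = -8 + 2*x/(1 + x) (w(x) = -8 + (x + x)/(x + 1) = -8 + (2*x)/(1 + x) = -8 + 2*x/(1 + x))
G(l, a) = 6*a*l (G(l, a) = 6*(l*a) = 6*(a*l) = 6*a*l)
1/(-5*1134 + G(w(-8), (-4 + 1)*0)) = 1/(-5*1134 + 6*((-4 + 1)*0)*(2*(-4 - 3*(-8))/(1 - 8))) = 1/(-5670 + 6*(-3*0)*(2*(-4 + 24)/(-7))) = 1/(-5670 + 6*0*(2*(-⅐)*20)) = 1/(-5670 + 6*0*(-40/7)) = 1/(-5670 + 0) = 1/(-5670) = -1/5670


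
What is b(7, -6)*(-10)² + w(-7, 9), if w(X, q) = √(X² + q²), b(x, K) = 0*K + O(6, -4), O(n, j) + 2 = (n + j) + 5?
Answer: 500 + √130 ≈ 511.40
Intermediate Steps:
O(n, j) = 3 + j + n (O(n, j) = -2 + ((n + j) + 5) = -2 + ((j + n) + 5) = -2 + (5 + j + n) = 3 + j + n)
b(x, K) = 5 (b(x, K) = 0*K + (3 - 4 + 6) = 0 + 5 = 5)
b(7, -6)*(-10)² + w(-7, 9) = 5*(-10)² + √((-7)² + 9²) = 5*100 + √(49 + 81) = 500 + √130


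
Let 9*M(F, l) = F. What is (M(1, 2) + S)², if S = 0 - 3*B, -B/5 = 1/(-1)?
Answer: 17956/81 ≈ 221.68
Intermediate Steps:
M(F, l) = F/9
B = 5 (B = -5/(-1) = -5*(-1) = 5)
S = -15 (S = 0 - 3*5 = 0 - 15 = -15)
(M(1, 2) + S)² = ((⅑)*1 - 15)² = (⅑ - 15)² = (-134/9)² = 17956/81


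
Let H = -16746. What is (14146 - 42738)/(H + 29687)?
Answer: -28592/12941 ≈ -2.2094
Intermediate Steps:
(14146 - 42738)/(H + 29687) = (14146 - 42738)/(-16746 + 29687) = -28592/12941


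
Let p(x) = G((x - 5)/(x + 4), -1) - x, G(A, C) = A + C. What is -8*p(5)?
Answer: 48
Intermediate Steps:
p(x) = -1 - x + (-5 + x)/(4 + x) (p(x) = ((x - 5)/(x + 4) - 1) - x = ((-5 + x)/(4 + x) - 1) - x = (-1 + (-5 + x)/(4 + x)) - x = -1 - x + (-5 + x)/(4 + x))
-8*p(5) = -8*(-9 - 1*5² - 4*5)/(4 + 5) = -8*(-9 - 1*25 - 20)/9 = -8*(-9 - 25 - 20)/9 = -8*(-54)/9 = -8*(-6) = 48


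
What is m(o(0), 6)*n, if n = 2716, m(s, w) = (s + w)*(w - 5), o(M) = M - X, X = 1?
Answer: 13580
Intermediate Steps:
o(M) = -1 + M (o(M) = M - 1*1 = M - 1 = -1 + M)
m(s, w) = (-5 + w)*(s + w) (m(s, w) = (s + w)*(-5 + w) = (-5 + w)*(s + w))
m(o(0), 6)*n = (6² - 5*(-1 + 0) - 5*6 + (-1 + 0)*6)*2716 = (36 - 5*(-1) - 30 - 1*6)*2716 = (36 + 5 - 30 - 6)*2716 = 5*2716 = 13580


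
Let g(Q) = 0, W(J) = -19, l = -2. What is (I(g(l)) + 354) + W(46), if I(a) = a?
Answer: 335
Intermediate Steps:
(I(g(l)) + 354) + W(46) = (0 + 354) - 19 = 354 - 19 = 335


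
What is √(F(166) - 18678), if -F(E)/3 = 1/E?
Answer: I*√514691466/166 ≈ 136.67*I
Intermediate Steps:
F(E) = -3/E
√(F(166) - 18678) = √(-3/166 - 18678) = √(-3100551/166) = I*√514691466/166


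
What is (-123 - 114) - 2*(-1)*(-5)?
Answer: -247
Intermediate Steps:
(-123 - 114) - 2*(-1)*(-5) = -237 - (-2)*(-5) = -237 - 1*10 = -237 - 10 = -247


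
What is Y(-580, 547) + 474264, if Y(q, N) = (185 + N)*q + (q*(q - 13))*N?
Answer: 188184884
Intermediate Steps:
Y(q, N) = q*(185 + N) + N*q*(-13 + q) (Y(q, N) = q*(185 + N) + (q*(-13 + q))*N = q*(185 + N) + N*q*(-13 + q))
Y(-580, 547) + 474264 = -580*(185 - 12*547 + 547*(-580)) + 474264 = -580*(185 - 6564 - 317260) + 474264 = -580*(-323639) + 474264 = 187710620 + 474264 = 188184884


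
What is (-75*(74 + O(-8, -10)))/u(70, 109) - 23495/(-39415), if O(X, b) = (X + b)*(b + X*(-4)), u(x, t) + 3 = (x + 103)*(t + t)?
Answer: 367578439/297275813 ≈ 1.2365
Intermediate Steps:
u(x, t) = -3 + 2*t*(103 + x) (u(x, t) = -3 + (x + 103)*(t + t) = -3 + (103 + x)*(2*t) = -3 + 2*t*(103 + x))
O(X, b) = (X + b)*(b - 4*X)
(-75*(74 + O(-8, -10)))/u(70, 109) - 23495/(-39415) = (-75*(74 + ((-10)² - 4*(-8)² - 3*(-8)*(-10))))/(-3 + 206*109 + 2*109*70) - 23495/(-39415) = (-75*(74 + (100 - 4*64 - 240)))/(-3 + 22454 + 15260) - 23495*(-1/39415) = -75*(74 + (100 - 256 - 240))/37711 + 4699/7883 = -75*(74 - 396)*(1/37711) + 4699/7883 = -75*(-322)*(1/37711) + 4699/7883 = 24150*(1/37711) + 4699/7883 = 24150/37711 + 4699/7883 = 367578439/297275813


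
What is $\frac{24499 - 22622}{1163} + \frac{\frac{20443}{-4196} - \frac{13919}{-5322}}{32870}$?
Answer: $\frac{688851893043397}{426834753312360} \approx 1.6139$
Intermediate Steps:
$\frac{24499 - 22622}{1163} + \frac{\frac{20443}{-4196} - \frac{13919}{-5322}}{32870} = \left(24499 - 22622\right) \frac{1}{1163} + \left(20443 \left(- \frac{1}{4196}\right) - - \frac{13919}{5322}\right) \frac{1}{32870} = 1877 \cdot \frac{1}{1163} + \left(- \frac{20443}{4196} + \frac{13919}{5322}\right) \frac{1}{32870} = \frac{1877}{1163} - \frac{25196761}{367011825720} = \frac{688851893043397}{426834753312360}$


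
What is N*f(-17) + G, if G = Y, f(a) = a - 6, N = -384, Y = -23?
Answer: 8809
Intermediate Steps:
f(a) = -6 + a
G = -23
N*f(-17) + G = -384*(-6 - 17) - 23 = -384*(-23) - 23 = 8832 - 23 = 8809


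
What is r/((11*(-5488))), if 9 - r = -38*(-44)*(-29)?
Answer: -48497/60368 ≈ -0.80336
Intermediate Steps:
r = 48497 (r = 9 - (-38*(-44))*(-29) = 9 - 1672*(-29) = 9 - 1*(-48488) = 9 + 48488 = 48497)
r/((11*(-5488))) = 48497/((11*(-5488))) = 48497/(-60368) = 48497*(-1/60368) = -48497/60368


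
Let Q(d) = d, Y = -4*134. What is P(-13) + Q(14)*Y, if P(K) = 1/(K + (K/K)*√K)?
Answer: -105057/14 - I*√13/182 ≈ -7504.1 - 0.019811*I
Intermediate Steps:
Y = -536
P(K) = 1/(K + √K) (P(K) = 1/(K + 1*√K) = 1/(K + √K))
P(-13) + Q(14)*Y = -13/((-13)² + (-13)^(3/2)) + 14*(-536) = -13/(169 - 13*I*√13) - 7504 = -7504 - 13/(169 - 13*I*√13)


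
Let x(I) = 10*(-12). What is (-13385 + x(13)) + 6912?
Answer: -6593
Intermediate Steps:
x(I) = -120
(-13385 + x(13)) + 6912 = (-13385 - 120) + 6912 = -13505 + 6912 = -6593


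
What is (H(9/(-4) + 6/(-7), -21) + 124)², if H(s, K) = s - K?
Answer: 15784729/784 ≈ 20134.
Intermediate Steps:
(H(9/(-4) + 6/(-7), -21) + 124)² = (((9/(-4) + 6/(-7)) - 1*(-21)) + 124)² = (((9*(-¼) + 6*(-⅐)) + 21) + 124)² = (((-9/4 - 6/7) + 21) + 124)² = ((-87/28 + 21) + 124)² = (501/28 + 124)² = (3973/28)² = 15784729/784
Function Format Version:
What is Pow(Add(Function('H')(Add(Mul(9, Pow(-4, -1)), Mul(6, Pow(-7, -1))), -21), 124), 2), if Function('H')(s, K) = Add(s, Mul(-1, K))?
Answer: Rational(15784729, 784) ≈ 20134.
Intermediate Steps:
Pow(Add(Function('H')(Add(Mul(9, Pow(-4, -1)), Mul(6, Pow(-7, -1))), -21), 124), 2) = Pow(Add(Add(Add(Mul(9, Pow(-4, -1)), Mul(6, Pow(-7, -1))), Mul(-1, -21)), 124), 2) = Pow(Add(Add(Add(Mul(9, Rational(-1, 4)), Mul(6, Rational(-1, 7))), 21), 124), 2) = Pow(Add(Add(Add(Rational(-9, 4), Rational(-6, 7)), 21), 124), 2) = Pow(Add(Add(Rational(-87, 28), 21), 124), 2) = Pow(Add(Rational(501, 28), 124), 2) = Pow(Rational(3973, 28), 2) = Rational(15784729, 784)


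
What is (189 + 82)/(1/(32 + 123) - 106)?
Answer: -42005/16429 ≈ -2.5568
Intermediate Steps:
(189 + 82)/(1/(32 + 123) - 106) = 271/(1/155 - 106) = 271/(-16429/155) = 271*(-155/16429) = -42005/16429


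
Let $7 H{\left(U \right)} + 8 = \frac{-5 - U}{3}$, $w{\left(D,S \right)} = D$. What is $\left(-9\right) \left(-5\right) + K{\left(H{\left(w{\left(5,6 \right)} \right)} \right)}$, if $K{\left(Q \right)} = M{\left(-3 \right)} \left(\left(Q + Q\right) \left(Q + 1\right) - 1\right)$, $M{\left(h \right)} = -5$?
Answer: $\frac{17630}{441} \approx 39.977$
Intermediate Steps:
$H{\left(U \right)} = - \frac{29}{21} - \frac{U}{21}$ ($H{\left(U \right)} = - \frac{8}{7} + \frac{\left(-5 - U\right) \frac{1}{3}}{7} = - \frac{8}{7} + \frac{- \frac{5}{3} - \frac{U}{3}}{7} = - \frac{8}{7} - \left(\frac{5}{21} + \frac{U}{21}\right) = - \frac{29}{21} - \frac{U}{21}$)
$K{\left(Q \right)} = 5 - 10 Q \left(1 + Q\right)$ ($K{\left(Q \right)} = - 5 \left(\left(Q + Q\right) \left(Q + 1\right) - 1\right) = - 5 \left(2 Q \left(1 + Q\right) - 1\right) = - 5 \left(-1 + 2 Q \left(1 + Q\right)\right) = 5 - 10 Q \left(1 + Q\right)$)
$\left(-9\right) \left(-5\right) + K{\left(H{\left(w{\left(5,6 \right)} \right)} \right)} = \left(-9\right) \left(-5\right) - \left(-5 + 10 \left(- \frac{29}{21} - \frac{5}{21}\right)^{2} + 10 \left(- \frac{29}{21} - \frac{5}{21}\right)\right) = 45 - \left(-5 + 10 \left(- \frac{29}{21} - \frac{5}{21}\right)^{2} + 10 \left(- \frac{29}{21} - \frac{5}{21}\right)\right) = 45 - \left(- \frac{445}{21} + \frac{11560}{441}\right) = 45 + \left(5 + \frac{340}{21} - \frac{11560}{441}\right) = 45 - \frac{2215}{441} = \frac{17630}{441}$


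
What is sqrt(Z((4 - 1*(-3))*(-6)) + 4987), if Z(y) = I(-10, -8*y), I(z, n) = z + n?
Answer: sqrt(5313) ≈ 72.890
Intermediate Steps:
I(z, n) = n + z
Z(y) = -10 - 8*y (Z(y) = -8*y - 10 = -10 - 8*y)
sqrt(Z((4 - 1*(-3))*(-6)) + 4987) = sqrt((-10 - 8*(4 - 1*(-3))*(-6)) + 4987) = sqrt((-10 - 8*(4 + 3)*(-6)) + 4987) = sqrt((-10 - 56*(-6)) + 4987) = sqrt((-10 - 8*(-42)) + 4987) = sqrt((-10 + 336) + 4987) = sqrt(326 + 4987) = sqrt(5313)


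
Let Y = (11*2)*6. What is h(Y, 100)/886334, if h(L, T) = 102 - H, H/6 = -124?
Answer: 423/443167 ≈ 0.00095449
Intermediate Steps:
H = -744 (H = 6*(-124) = -744)
Y = 132 (Y = 22*6 = 132)
h(L, T) = 846 (h(L, T) = 102 - 1*(-744) = 102 + 744 = 846)
h(Y, 100)/886334 = 846/886334 = 846*(1/886334) = 423/443167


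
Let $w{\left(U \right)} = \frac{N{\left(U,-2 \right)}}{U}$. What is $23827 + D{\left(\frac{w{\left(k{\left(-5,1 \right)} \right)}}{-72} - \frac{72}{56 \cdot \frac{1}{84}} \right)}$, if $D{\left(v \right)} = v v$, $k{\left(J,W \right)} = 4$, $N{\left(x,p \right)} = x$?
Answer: $\frac{184000897}{5184} \approx 35494.0$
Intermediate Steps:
$w{\left(U \right)} = 1$ ($w{\left(U \right)} = \frac{U}{U} = 1$)
$D{\left(v \right)} = v^{2}$
$23827 + D{\left(\frac{w{\left(k{\left(-5,1 \right)} \right)}}{-72} - \frac{72}{56 \cdot \frac{1}{84}} \right)} = 23827 + \left(1 \frac{1}{-72} - \frac{72}{56 \cdot \frac{1}{84}}\right)^{2} = 23827 + \left(1 \left(- \frac{1}{72}\right) - \frac{72}{56 \cdot \frac{1}{84}}\right)^{2} = 23827 + \left(- \frac{1}{72} - \frac{72}{\frac{2}{3}}\right)^{2} = 23827 + \left(- \frac{1}{72} - 108\right)^{2} = 23827 + \left(- \frac{7777}{72}\right)^{2} = 23827 + \frac{60481729}{5184} = \frac{184000897}{5184}$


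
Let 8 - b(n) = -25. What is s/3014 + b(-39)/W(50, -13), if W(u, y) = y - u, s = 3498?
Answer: 1832/2877 ≈ 0.63677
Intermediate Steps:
b(n) = 33 (b(n) = 8 - 1*(-25) = 8 + 25 = 33)
s/3014 + b(-39)/W(50, -13) = 3498/3014 + 33/(-13 - 1*50) = 3498*(1/3014) + 33/(-13 - 50) = 159/137 + 33/(-63) = 159/137 + 33*(-1/63) = 159/137 - 11/21 = 1832/2877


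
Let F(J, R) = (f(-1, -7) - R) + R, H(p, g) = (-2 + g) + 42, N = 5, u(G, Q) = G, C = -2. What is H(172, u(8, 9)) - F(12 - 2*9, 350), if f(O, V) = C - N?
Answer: 55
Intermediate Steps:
f(O, V) = -7 (f(O, V) = -2 - 1*5 = -2 - 5 = -7)
H(p, g) = 40 + g
F(J, R) = -7 (F(J, R) = (-7 - R) + R = -7)
H(172, u(8, 9)) - F(12 - 2*9, 350) = (40 + 8) - 1*(-7) = 48 + 7 = 55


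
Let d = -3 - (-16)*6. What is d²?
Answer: 8649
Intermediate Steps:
d = 93 (d = -3 - 8*(-12) = -3 + 96 = 93)
d² = 93² = 8649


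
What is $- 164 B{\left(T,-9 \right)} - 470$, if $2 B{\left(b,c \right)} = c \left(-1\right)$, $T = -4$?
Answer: $-1208$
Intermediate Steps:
$B{\left(b,c \right)} = - \frac{c}{2}$ ($B{\left(b,c \right)} = \frac{c \left(-1\right)}{2} = \frac{\left(-1\right) c}{2} = - \frac{c}{2}$)
$- 164 B{\left(T,-9 \right)} - 470 = - 164 \left(\left(- \frac{1}{2}\right) \left(-9\right)\right) - 470 = \left(-164\right) \frac{9}{2} - 470 = -738 - 470 = -1208$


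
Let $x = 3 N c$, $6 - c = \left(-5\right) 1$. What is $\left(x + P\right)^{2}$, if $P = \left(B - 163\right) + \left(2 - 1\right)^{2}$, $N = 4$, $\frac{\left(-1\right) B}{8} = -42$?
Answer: $93636$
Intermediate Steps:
$B = 336$ ($B = \left(-8\right) \left(-42\right) = 336$)
$c = 11$ ($c = 6 - \left(-5\right) 1 = 6 - -5 = 6 + 5 = 11$)
$x = 132$ ($x = 3 \cdot 4 \cdot 11 = 12 \cdot 11 = 132$)
$P = 174$ ($P = \left(336 - 163\right) + \left(2 - 1\right)^{2} = 173 + 1^{2} = 173 + 1 = 174$)
$\left(x + P\right)^{2} = \left(132 + 174\right)^{2} = 306^{2} = 93636$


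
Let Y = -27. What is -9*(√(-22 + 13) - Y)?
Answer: -243 - 27*I ≈ -243.0 - 27.0*I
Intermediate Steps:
-9*(√(-22 + 13) - Y) = -9*(√(-22 + 13) - 1*(-27)) = -9*(√(-9) + 27) = -9*(3*I + 27) = -9*(27 + 3*I) = -243 - 27*I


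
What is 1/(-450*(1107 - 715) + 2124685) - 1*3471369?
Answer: -6763216152164/1948285 ≈ -3.4714e+6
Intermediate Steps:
1/(-450*(1107 - 715) + 2124685) - 1*3471369 = 1/(-450*392 + 2124685) - 3471369 = 1/(-176400 + 2124685) - 3471369 = 1/1948285 - 3471369 = -6763216152164/1948285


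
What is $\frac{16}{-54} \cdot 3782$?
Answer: $- \frac{30256}{27} \approx -1120.6$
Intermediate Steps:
$\frac{16}{-54} \cdot 3782 = 16 \left(- \frac{1}{54}\right) 3782 = \left(- \frac{8}{27}\right) 3782 = - \frac{30256}{27}$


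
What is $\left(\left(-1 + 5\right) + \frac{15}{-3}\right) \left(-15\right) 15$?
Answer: $225$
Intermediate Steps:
$\left(\left(-1 + 5\right) + \frac{15}{-3}\right) \left(-15\right) 15 = \left(4 + 15 \left(- \frac{1}{3}\right)\right) \left(-15\right) 15 = \left(4 - 5\right) \left(-15\right) 15 = \left(-1\right) \left(-15\right) 15 = 15 \cdot 15 = 225$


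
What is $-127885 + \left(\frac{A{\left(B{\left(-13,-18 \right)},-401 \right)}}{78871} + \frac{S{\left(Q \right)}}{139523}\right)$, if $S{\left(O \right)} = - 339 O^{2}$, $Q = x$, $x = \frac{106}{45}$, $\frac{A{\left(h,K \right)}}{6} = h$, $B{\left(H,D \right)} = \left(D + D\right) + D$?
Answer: $- \frac{949919041678740803}{7427915009775} \approx -1.2789 \cdot 10^{5}$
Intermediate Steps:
$B{\left(H,D \right)} = 3 D$ ($B{\left(H,D \right)} = 2 D + D = 3 D$)
$A{\left(h,K \right)} = 6 h$
$x = \frac{106}{45}$ ($x = 106 \cdot \frac{1}{45} = \frac{106}{45} \approx 2.3556$)
$Q = \frac{106}{45} \approx 2.3556$
$-127885 + \left(\frac{A{\left(B{\left(-13,-18 \right)},-401 \right)}}{78871} + \frac{S{\left(Q \right)}}{139523}\right) = -127885 + \left(\frac{6 \cdot 3 \left(-18\right)}{78871} + \frac{\left(-339\right) \left(\frac{106}{45}\right)^{2}}{139523}\right) = -127885 + \left(6 \left(-54\right) \frac{1}{78871} + \left(-339\right) \frac{11236}{2025} \cdot \frac{1}{139523}\right) = -127885 - \frac{130653664928}{7427915009775} = - \frac{949919041678740803}{7427915009775}$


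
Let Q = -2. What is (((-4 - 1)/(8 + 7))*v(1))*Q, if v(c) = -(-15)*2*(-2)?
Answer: -40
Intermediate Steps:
v(c) = -60 (v(c) = -5*(-6)*(-2) = 30*(-2) = -60)
(((-4 - 1)/(8 + 7))*v(1))*Q = (((-4 - 1)/(8 + 7))*(-60))*(-2) = (-5/15*(-60))*(-2) = (-5*1/15*(-60))*(-2) = -1/3*(-60)*(-2) = 20*(-2) = -40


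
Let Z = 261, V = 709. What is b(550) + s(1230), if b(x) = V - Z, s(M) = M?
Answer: 1678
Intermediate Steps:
b(x) = 448 (b(x) = 709 - 1*261 = 709 - 261 = 448)
b(550) + s(1230) = 448 + 1230 = 1678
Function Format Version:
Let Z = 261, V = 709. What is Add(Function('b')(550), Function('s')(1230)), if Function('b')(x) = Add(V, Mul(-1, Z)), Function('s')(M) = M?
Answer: 1678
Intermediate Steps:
Function('b')(x) = 448 (Function('b')(x) = Add(709, Mul(-1, 261)) = Add(709, -261) = 448)
Add(Function('b')(550), Function('s')(1230)) = Add(448, 1230) = 1678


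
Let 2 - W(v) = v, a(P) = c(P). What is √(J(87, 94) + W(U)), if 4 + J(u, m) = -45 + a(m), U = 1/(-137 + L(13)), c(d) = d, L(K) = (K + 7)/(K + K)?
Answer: 15*√655270/1771 ≈ 6.8562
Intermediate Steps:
L(K) = (7 + K)/(2*K) (L(K) = (7 + K)/((2*K)) = (7 + K)*(1/(2*K)) = (7 + K)/(2*K))
a(P) = P
U = -13/1771 (U = 1/(-137 + (½)*(7 + 13)/13) = 1/(-137 + (½)*(1/13)*20) = 1/(-137 + 10/13) = 1/(-1771/13) = -13/1771 ≈ -0.0073405)
W(v) = 2 - v
J(u, m) = -49 + m (J(u, m) = -4 + (-45 + m) = -49 + m)
√(J(87, 94) + W(U)) = √((-49 + 94) + (2 - 1*(-13/1771))) = √(45 + (2 + 13/1771)) = √(45 + 3555/1771) = √(83250/1771) = 15*√655270/1771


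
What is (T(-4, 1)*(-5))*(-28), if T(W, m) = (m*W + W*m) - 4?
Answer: -1680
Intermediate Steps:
T(W, m) = -4 + 2*W*m (T(W, m) = (W*m + W*m) - 4 = 2*W*m - 4 = -4 + 2*W*m)
(T(-4, 1)*(-5))*(-28) = ((-4 + 2*(-4)*1)*(-5))*(-28) = ((-4 - 8)*(-5))*(-28) = -12*(-5)*(-28) = 60*(-28) = -1680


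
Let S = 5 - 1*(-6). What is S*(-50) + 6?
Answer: -544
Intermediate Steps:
S = 11 (S = 5 + 6 = 11)
S*(-50) + 6 = 11*(-50) + 6 = -550 + 6 = -544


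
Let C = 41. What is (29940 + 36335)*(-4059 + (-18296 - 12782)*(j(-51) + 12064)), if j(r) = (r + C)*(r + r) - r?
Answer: -27054355610975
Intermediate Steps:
j(r) = -r + 2*r*(41 + r) (j(r) = (r + 41)*(r + r) - r = (41 + r)*(2*r) - r = 2*r*(41 + r) - r = -r + 2*r*(41 + r))
(29940 + 36335)*(-4059 + (-18296 - 12782)*(j(-51) + 12064)) = (29940 + 36335)*(-4059 + (-18296 - 12782)*(-51*(81 + 2*(-51)) + 12064)) = 66275*(-4059 - 31078*(-51*(81 - 102) + 12064)) = 66275*(-4059 - 31078*(-51*(-21) + 12064)) = 66275*(-4059 - 31078*(1071 + 12064)) = 66275*(-4059 - 31078*13135) = 66275*(-4059 - 408209530) = 66275*(-408213589) = -27054355610975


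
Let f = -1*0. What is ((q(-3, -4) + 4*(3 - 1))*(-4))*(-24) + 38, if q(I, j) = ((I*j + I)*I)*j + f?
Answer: 11174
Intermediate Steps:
f = 0
q(I, j) = I*j*(I + I*j) (q(I, j) = ((I*j + I)*I)*j + 0 = ((I + I*j)*I)*j + 0 = (I*(I + I*j))*j + 0 = I*j*(I + I*j) + 0 = I*j*(I + I*j))
((q(-3, -4) + 4*(3 - 1))*(-4))*(-24) + 38 = ((-4*(-3)²*(1 - 4) + 4*(3 - 1))*(-4))*(-24) + 38 = ((-4*9*(-3) + 4*2)*(-4))*(-24) + 38 = ((108 + 8)*(-4))*(-24) + 38 = (116*(-4))*(-24) + 38 = -464*(-24) + 38 = 11136 + 38 = 11174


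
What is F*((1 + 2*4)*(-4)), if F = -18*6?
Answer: 3888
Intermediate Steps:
F = -108
F*((1 + 2*4)*(-4)) = -108*(1 + 2*4)*(-4) = -108*(1 + 8)*(-4) = -972*(-4) = -108*(-36) = 3888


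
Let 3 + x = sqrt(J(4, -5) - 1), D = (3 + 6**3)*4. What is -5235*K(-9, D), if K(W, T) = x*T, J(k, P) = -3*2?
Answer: 13757580 - 4585860*I*sqrt(7) ≈ 1.3758e+7 - 1.2133e+7*I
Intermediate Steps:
J(k, P) = -6
D = 876 (D = (3 + 216)*4 = 219*4 = 876)
x = -3 + I*sqrt(7) (x = -3 + sqrt(-6 - 1) = -3 + sqrt(-7) = -3 + I*sqrt(7) ≈ -3.0 + 2.6458*I)
K(W, T) = T*(-3 + I*sqrt(7)) (K(W, T) = (-3 + I*sqrt(7))*T = T*(-3 + I*sqrt(7)))
-5235*K(-9, D) = -4585860*(-3 + I*sqrt(7)) = -5235*(-2628 + 876*I*sqrt(7)) = 13757580 - 4585860*I*sqrt(7)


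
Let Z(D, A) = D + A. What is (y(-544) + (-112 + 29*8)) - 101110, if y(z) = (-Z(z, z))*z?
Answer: -692862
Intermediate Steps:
Z(D, A) = A + D
y(z) = -2*z² (y(z) = (-(z + z))*z = (-2*z)*z = -2*z²)
(y(-544) + (-112 + 29*8)) - 101110 = (-2*(-544)² + (-112 + 29*8)) - 101110 = (-2*295936 + (-112 + 232)) - 101110 = (-591872 + 120) - 101110 = -591752 - 101110 = -692862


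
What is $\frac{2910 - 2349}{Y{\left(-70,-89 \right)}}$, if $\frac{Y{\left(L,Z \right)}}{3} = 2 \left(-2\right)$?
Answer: $- \frac{187}{4} \approx -46.75$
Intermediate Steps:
$Y{\left(L,Z \right)} = -12$ ($Y{\left(L,Z \right)} = 3 \cdot 2 \left(-2\right) = 3 \left(-4\right) = -12$)
$\frac{2910 - 2349}{Y{\left(-70,-89 \right)}} = \frac{2910 - 2349}{-12} = 561 \left(- \frac{1}{12}\right) = - \frac{187}{4}$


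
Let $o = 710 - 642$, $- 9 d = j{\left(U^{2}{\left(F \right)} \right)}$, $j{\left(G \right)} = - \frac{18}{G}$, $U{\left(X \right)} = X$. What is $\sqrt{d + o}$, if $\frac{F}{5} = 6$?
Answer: $\frac{\sqrt{61202}}{30} \approx 8.2463$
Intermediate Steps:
$F = 30$ ($F = 5 \cdot 6 = 30$)
$d = \frac{1}{450}$ ($d = - \frac{\left(-18\right) \frac{1}{30^{2}}}{9} = - \frac{\left(-18\right) \frac{1}{900}}{9} = \left(- \frac{1}{9}\right) \left(- \frac{1}{50}\right) = \frac{1}{450} \approx 0.0022222$)
$o = 68$ ($o = 710 - 642 = 68$)
$\sqrt{d + o} = \sqrt{\frac{1}{450} + 68} = \sqrt{\frac{30601}{450}} = \frac{\sqrt{61202}}{30}$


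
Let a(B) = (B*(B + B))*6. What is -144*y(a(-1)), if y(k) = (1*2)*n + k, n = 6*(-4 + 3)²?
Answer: -3456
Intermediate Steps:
n = 6 (n = 6*(-1)² = 6*1 = 6)
a(B) = 12*B² (a(B) = (B*(2*B))*6 = (2*B²)*6 = 12*B²)
y(k) = 12 + k (y(k) = (1*2)*6 + k = 2*6 + k = 12 + k)
-144*y(a(-1)) = -144*(12 + 12*(-1)²) = -144*(12 + 12*1) = -144*(12 + 12) = -144*24 = -3456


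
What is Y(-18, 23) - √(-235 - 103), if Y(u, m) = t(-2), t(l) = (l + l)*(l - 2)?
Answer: 16 - 13*I*√2 ≈ 16.0 - 18.385*I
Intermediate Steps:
t(l) = 2*l*(-2 + l) (t(l) = (2*l)*(-2 + l) = 2*l*(-2 + l))
Y(u, m) = 16 (Y(u, m) = 2*(-2)*(-2 - 2) = 2*(-2)*(-4) = 16)
Y(-18, 23) - √(-235 - 103) = 16 - √(-235 - 103) = 16 - √(-338) = 16 - 13*I*√2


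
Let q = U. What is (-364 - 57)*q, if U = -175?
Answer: 73675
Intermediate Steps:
q = -175
(-364 - 57)*q = (-364 - 57)*(-175) = -421*(-175) = 73675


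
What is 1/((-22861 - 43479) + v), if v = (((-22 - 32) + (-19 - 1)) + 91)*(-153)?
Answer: -1/68941 ≈ -1.4505e-5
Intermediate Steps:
v = -2601 (v = ((-54 - 20) + 91)*(-153) = (-74 + 91)*(-153) = 17*(-153) = -2601)
1/((-22861 - 43479) + v) = 1/((-22861 - 43479) - 2601) = 1/(-66340 - 2601) = 1/(-68941) = -1/68941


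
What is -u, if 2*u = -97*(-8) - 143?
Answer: -633/2 ≈ -316.50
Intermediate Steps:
u = 633/2 (u = (-97*(-8) - 143)/2 = (776 - 143)/2 = (1/2)*633 = 633/2 ≈ 316.50)
-u = -1*633/2 = -633/2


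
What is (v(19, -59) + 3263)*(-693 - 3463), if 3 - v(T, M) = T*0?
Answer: -13573496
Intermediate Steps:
v(T, M) = 3 (v(T, M) = 3 - T*0 = 3 - 1*0 = 3 + 0 = 3)
(v(19, -59) + 3263)*(-693 - 3463) = (3 + 3263)*(-693 - 3463) = 3266*(-4156) = -13573496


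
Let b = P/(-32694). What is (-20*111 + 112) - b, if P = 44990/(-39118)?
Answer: -1347985804663/639461946 ≈ -2108.0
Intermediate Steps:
P = -22495/19559 (P = 44990*(-1/39118) = -22495/19559 ≈ -1.1501)
b = 22495/639461946 (b = -22495/19559/(-32694) = -22495/19559*(-1/32694) = 22495/639461946 ≈ 3.5178e-5)
(-20*111 + 112) - b = (-20*111 + 112) - 1*22495/639461946 = (-2220 + 112) - 22495/639461946 = -2108 - 22495/639461946 = -1347985804663/639461946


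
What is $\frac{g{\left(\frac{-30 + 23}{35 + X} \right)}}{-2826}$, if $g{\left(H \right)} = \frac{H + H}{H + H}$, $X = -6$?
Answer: $- \frac{1}{2826} \approx -0.00035386$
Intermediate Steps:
$g{\left(H \right)} = 1$ ($g{\left(H \right)} = \frac{2 H}{2 H} = 2 H \frac{1}{2 H} = 1$)
$\frac{g{\left(\frac{-30 + 23}{35 + X} \right)}}{-2826} = 1 \frac{1}{-2826} = 1 \left(- \frac{1}{2826}\right) = - \frac{1}{2826}$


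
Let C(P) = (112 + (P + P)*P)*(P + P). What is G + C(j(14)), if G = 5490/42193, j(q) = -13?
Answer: -493652610/42193 ≈ -11700.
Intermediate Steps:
G = 5490/42193 (G = 5490*(1/42193) = 5490/42193 ≈ 0.13012)
C(P) = 2*P*(112 + 2*P²) (C(P) = (112 + (2*P)*P)*(2*P) = (112 + 2*P²)*(2*P) = 2*P*(112 + 2*P²))
G + C(j(14)) = 5490/42193 + 4*(-13)*(56 + (-13)²) = 5490/42193 + 4*(-13)*(56 + 169) = 5490/42193 + 4*(-13)*225 = 5490/42193 - 11700 = -493652610/42193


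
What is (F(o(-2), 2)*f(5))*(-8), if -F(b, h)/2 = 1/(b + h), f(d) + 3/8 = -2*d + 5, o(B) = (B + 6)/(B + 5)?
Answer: -129/5 ≈ -25.800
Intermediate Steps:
o(B) = (6 + B)/(5 + B)
f(d) = 37/8 - 2*d (f(d) = -3/8 + (-2*d + 5) = -3/8 + (5 - 2*d) = 37/8 - 2*d)
F(b, h) = -2/(b + h)
(F(o(-2), 2)*f(5))*(-8) = ((-2/((6 - 2)/(5 - 2) + 2))*(37/8 - 2*5))*(-8) = ((-2/(4/3 + 2))*(37/8 - 10))*(-8) = (-2/((⅓)*4 + 2)*(-43/8))*(-8) = (-2/(4/3 + 2)*(-43/8))*(-8) = (-2/10/3*(-43/8))*(-8) = (-2*3/10*(-43/8))*(-8) = -⅗*(-43/8)*(-8) = (129/40)*(-8) = -129/5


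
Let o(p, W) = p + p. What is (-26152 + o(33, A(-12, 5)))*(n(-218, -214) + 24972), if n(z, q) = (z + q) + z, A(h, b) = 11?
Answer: -634463692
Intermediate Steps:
n(z, q) = q + 2*z (n(z, q) = (q + z) + z = q + 2*z)
o(p, W) = 2*p
(-26152 + o(33, A(-12, 5)))*(n(-218, -214) + 24972) = (-26152 + 2*33)*((-214 + 2*(-218)) + 24972) = (-26152 + 66)*((-214 - 436) + 24972) = -26086*(-650 + 24972) = -26086*24322 = -634463692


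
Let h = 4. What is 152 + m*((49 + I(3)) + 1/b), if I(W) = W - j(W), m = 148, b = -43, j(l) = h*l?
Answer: 260948/43 ≈ 6068.6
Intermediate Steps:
j(l) = 4*l
I(W) = -3*W (I(W) = W - 4*W = -3*W)
152 + m*((49 + I(3)) + 1/b) = 152 + 148*((49 - 3*3) + 1/(-43)) = 152 + 148*((49 - 9) - 1/43) = 152 + 148*(40 - 1/43) = 152 + 148*(1719/43) = 152 + 254412/43 = 260948/43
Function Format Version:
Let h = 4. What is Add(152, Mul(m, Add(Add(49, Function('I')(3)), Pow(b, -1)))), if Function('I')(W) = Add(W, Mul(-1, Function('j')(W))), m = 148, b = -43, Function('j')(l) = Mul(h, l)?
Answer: Rational(260948, 43) ≈ 6068.6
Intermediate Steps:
Function('j')(l) = Mul(4, l)
Function('I')(W) = Mul(-3, W) (Function('I')(W) = Add(W, Mul(-1, Mul(4, W))) = Add(W, Mul(-4, W)) = Mul(-3, W))
Add(152, Mul(m, Add(Add(49, Function('I')(3)), Pow(b, -1)))) = Add(152, Mul(148, Add(Add(49, Mul(-3, 3)), Pow(-43, -1)))) = Add(152, Mul(148, Add(Add(49, -9), Rational(-1, 43)))) = Add(152, Mul(148, Add(40, Rational(-1, 43)))) = Add(152, Mul(148, Rational(1719, 43))) = Add(152, Rational(254412, 43)) = Rational(260948, 43)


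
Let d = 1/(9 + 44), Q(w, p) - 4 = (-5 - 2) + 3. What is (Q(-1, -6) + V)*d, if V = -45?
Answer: -45/53 ≈ -0.84906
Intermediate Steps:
Q(w, p) = 0 (Q(w, p) = 4 + ((-5 - 2) + 3) = 4 + (-7 + 3) = 4 - 4 = 0)
d = 1/53 ≈ 0.018868
(Q(-1, -6) + V)*d = (0 - 45)*(1/53) = -45*1/53 = -45/53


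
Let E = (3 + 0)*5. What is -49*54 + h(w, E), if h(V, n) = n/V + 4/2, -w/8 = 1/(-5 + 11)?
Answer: -10621/4 ≈ -2655.3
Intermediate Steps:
E = 15 (E = 3*5 = 15)
w = -4/3 (w = -8/(-5 + 11) = -8/6 = -8*⅙ = -4/3 ≈ -1.3333)
h(V, n) = 2 + n/V (h(V, n) = n/V + 4*(½) = n/V + 2 = 2 + n/V)
-49*54 + h(w, E) = -49*54 + (2 + 15/(-4/3)) = -2646 + (2 + 15*(-¾)) = -2646 + (2 - 45/4) = -2646 - 37/4 = -10621/4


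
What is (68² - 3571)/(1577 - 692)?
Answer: 351/295 ≈ 1.1898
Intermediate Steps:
(68² - 3571)/(1577 - 692) = (4624 - 3571)/885 = 1053*(1/885) = 351/295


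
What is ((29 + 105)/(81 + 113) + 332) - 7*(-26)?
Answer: 49925/97 ≈ 514.69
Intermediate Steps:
((29 + 105)/(81 + 113) + 332) - 7*(-26) = (134/194 + 332) + 182 = (134*(1/194) + 332) + 182 = (67/97 + 332) + 182 = 32271/97 + 182 = 49925/97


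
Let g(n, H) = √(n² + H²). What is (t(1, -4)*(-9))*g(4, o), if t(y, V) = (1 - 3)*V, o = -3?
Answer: -360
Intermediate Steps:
t(y, V) = -2*V
g(n, H) = √(H² + n²)
(t(1, -4)*(-9))*g(4, o) = (-2*(-4)*(-9))*√((-3)² + 4²) = (8*(-9))*√(9 + 16) = -72*√25 = -72*5 = -360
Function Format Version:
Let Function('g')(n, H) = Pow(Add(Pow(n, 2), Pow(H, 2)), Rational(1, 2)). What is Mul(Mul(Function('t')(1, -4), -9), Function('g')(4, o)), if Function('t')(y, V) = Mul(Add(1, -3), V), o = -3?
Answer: -360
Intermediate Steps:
Function('t')(y, V) = Mul(-2, V)
Function('g')(n, H) = Pow(Add(Pow(H, 2), Pow(n, 2)), Rational(1, 2))
Mul(Mul(Function('t')(1, -4), -9), Function('g')(4, o)) = Mul(Mul(Mul(-2, -4), -9), Pow(Add(Pow(-3, 2), Pow(4, 2)), Rational(1, 2))) = Mul(Mul(8, -9), Pow(Add(9, 16), Rational(1, 2))) = Mul(-72, Pow(25, Rational(1, 2))) = Mul(-72, 5) = -360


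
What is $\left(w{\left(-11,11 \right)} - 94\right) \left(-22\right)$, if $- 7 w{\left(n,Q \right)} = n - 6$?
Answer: $\frac{14102}{7} \approx 2014.6$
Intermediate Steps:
$w{\left(n,Q \right)} = \frac{6}{7} - \frac{n}{7}$ ($w{\left(n,Q \right)} = - \frac{n - 6}{7} = - \frac{-6 + n}{7} = \frac{6}{7} - \frac{n}{7}$)
$\left(w{\left(-11,11 \right)} - 94\right) \left(-22\right) = \left(\left(\frac{6}{7} - - \frac{11}{7}\right) - 94\right) \left(-22\right) = \left(\left(\frac{6}{7} + \frac{11}{7}\right) - 94\right) \left(-22\right) = \left(\frac{17}{7} - 94\right) \left(-22\right) = \left(- \frac{641}{7}\right) \left(-22\right) = \frac{14102}{7}$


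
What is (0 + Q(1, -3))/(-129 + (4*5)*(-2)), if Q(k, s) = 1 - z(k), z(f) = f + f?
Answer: 1/169 ≈ 0.0059172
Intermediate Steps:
z(f) = 2*f
Q(k, s) = 1 - 2*k
(0 + Q(1, -3))/(-129 + (4*5)*(-2)) = (0 + (1 - 2*1))/(-129 + (4*5)*(-2)) = (0 + (1 - 2))/(-129 + 20*(-2)) = (0 - 1)/(-129 - 40) = -1/(-169) = -1*(-1/169) = 1/169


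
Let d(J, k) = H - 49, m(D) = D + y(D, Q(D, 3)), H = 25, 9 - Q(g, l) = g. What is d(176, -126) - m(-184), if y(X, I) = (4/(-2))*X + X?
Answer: -24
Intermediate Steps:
Q(g, l) = 9 - g
y(X, I) = -X (y(X, I) = (4*(-½))*X + X = -2*X + X = -X)
m(D) = 0 (m(D) = D - D = 0)
d(J, k) = -24 (d(J, k) = 25 - 49 = -24)
d(176, -126) - m(-184) = -24 - 1*0 = -24 + 0 = -24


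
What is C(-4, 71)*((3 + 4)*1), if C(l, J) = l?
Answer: -28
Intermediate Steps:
C(-4, 71)*((3 + 4)*1) = -4*(3 + 4) = -28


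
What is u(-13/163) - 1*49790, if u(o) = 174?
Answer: -49616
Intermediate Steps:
u(-13/163) - 1*49790 = 174 - 1*49790 = 174 - 49790 = -49616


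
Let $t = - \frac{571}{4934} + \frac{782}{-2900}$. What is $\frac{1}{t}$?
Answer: $- \frac{1788575}{689286} \approx -2.5948$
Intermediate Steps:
$t = - \frac{689286}{1788575}$ ($t = \left(-571\right) \frac{1}{4934} + 782 \left(- \frac{1}{2900}\right) = - \frac{571}{4934} - \frac{391}{1450} = - \frac{689286}{1788575} \approx -0.38538$)
$\frac{1}{t} = \frac{1}{- \frac{689286}{1788575}} = - \frac{1788575}{689286}$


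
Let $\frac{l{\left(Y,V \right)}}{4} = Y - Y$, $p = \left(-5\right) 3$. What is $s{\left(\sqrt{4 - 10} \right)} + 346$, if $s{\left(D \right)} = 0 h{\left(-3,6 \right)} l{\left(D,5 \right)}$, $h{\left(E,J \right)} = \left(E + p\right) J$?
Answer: $346$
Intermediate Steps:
$p = -15$
$l{\left(Y,V \right)} = 0$ ($l{\left(Y,V \right)} = 4 \left(Y - Y\right) = 4 \cdot 0 = 0$)
$h{\left(E,J \right)} = J \left(-15 + E\right)$ ($h{\left(E,J \right)} = \left(E - 15\right) J = \left(-15 + E\right) J = J \left(-15 + E\right)$)
$s{\left(D \right)} = 0$ ($s{\left(D \right)} = 0 \cdot 6 \left(-15 - 3\right) 0 = 0 \cdot 6 \left(-18\right) 0 = 0 \left(-108\right) 0 = 0 \cdot 0 = 0$)
$s{\left(\sqrt{4 - 10} \right)} + 346 = 0 + 346 = 346$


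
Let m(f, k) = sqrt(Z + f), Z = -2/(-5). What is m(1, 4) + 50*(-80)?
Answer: -4000 + sqrt(35)/5 ≈ -3998.8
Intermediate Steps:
Z = 2/5 (Z = -2*(-1/5) = 2/5 ≈ 0.40000)
m(f, k) = sqrt(2/5 + f)
m(1, 4) + 50*(-80) = sqrt(10 + 25*1)/5 + 50*(-80) = sqrt(10 + 25)/5 - 4000 = sqrt(35)/5 - 4000 = -4000 + sqrt(35)/5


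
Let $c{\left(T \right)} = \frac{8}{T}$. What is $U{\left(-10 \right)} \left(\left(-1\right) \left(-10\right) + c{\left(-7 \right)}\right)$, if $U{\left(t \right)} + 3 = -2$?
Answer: $- \frac{310}{7} \approx -44.286$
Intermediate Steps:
$U{\left(t \right)} = -5$ ($U{\left(t \right)} = -3 - 2 = -5$)
$U{\left(-10 \right)} \left(\left(-1\right) \left(-10\right) + c{\left(-7 \right)}\right) = - 5 \left(\left(-1\right) \left(-10\right) + \frac{8}{-7}\right) = - 5 \left(10 + 8 \left(- \frac{1}{7}\right)\right) = - 5 \left(10 - \frac{8}{7}\right) = \left(-5\right) \frac{62}{7} = - \frac{310}{7}$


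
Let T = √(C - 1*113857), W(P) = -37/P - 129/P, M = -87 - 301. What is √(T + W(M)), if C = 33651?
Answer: √(16102 + 37636*I*√80206)/194 ≈ 11.909 + 11.891*I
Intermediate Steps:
M = -388
W(P) = -166/P
T = I*√80206 (T = √(33651 - 1*113857) = √(33651 - 113857) = √(-80206) = I*√80206 ≈ 283.21*I)
√(T + W(M)) = √(I*√80206 - 166/(-388)) = √(I*√80206 - 166*(-1/388)) = √(I*√80206 + 83/194) = √(83/194 + I*√80206)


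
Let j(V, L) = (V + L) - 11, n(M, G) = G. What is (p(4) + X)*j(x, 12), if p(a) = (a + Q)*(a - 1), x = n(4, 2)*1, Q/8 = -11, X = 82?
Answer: -510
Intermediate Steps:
Q = -88 (Q = 8*(-11) = -88)
x = 2 (x = 2*1 = 2)
j(V, L) = -11 + L + V (j(V, L) = (L + V) - 11 = -11 + L + V)
p(a) = (-1 + a)*(-88 + a) (p(a) = (a - 88)*(a - 1) = (-88 + a)*(-1 + a) = (-1 + a)*(-88 + a))
(p(4) + X)*j(x, 12) = ((88 + 4² - 89*4) + 82)*(-11 + 12 + 2) = ((88 + 16 - 356) + 82)*3 = (-252 + 82)*3 = -170*3 = -510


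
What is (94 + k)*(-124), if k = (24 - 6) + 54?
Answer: -20584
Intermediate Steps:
k = 72 (k = 18 + 54 = 72)
(94 + k)*(-124) = (94 + 72)*(-124) = 166*(-124) = -20584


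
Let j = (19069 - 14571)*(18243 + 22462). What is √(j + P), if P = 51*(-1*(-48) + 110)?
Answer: 2*√45774787 ≈ 13531.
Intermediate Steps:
j = 183091090 (j = 4498*40705 = 183091090)
P = 8058 (P = 51*(48 + 110) = 51*158 = 8058)
√(j + P) = √(183091090 + 8058) = √183099148 = 2*√45774787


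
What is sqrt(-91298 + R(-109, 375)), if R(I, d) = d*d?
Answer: sqrt(49327) ≈ 222.10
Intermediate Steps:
R(I, d) = d**2
sqrt(-91298 + R(-109, 375)) = sqrt(-91298 + 375**2) = sqrt(-91298 + 140625) = sqrt(49327)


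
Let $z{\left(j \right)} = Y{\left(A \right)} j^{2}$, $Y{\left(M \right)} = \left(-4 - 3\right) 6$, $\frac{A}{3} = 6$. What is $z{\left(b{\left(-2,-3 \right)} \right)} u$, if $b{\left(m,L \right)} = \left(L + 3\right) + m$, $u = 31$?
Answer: $-5208$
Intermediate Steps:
$A = 18$ ($A = 3 \cdot 6 = 18$)
$b{\left(m,L \right)} = 3 + L + m$ ($b{\left(m,L \right)} = \left(3 + L\right) + m = 3 + L + m$)
$Y{\left(M \right)} = -42$ ($Y{\left(M \right)} = \left(-7\right) 6 = -42$)
$z{\left(j \right)} = - 42 j^{2}$
$z{\left(b{\left(-2,-3 \right)} \right)} u = - 42 \left(3 - 3 - 2\right)^{2} \cdot 31 = - 42 \left(-2\right)^{2} \cdot 31 = \left(-42\right) 4 \cdot 31 = \left(-168\right) 31 = -5208$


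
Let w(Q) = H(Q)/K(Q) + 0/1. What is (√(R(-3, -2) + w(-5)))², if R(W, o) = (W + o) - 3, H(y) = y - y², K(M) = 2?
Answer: -23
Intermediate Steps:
R(W, o) = -3 + W + o
w(Q) = Q*(1 - Q)/2 (w(Q) = (Q*(1 - Q))/2 + 0/1 = (Q*(1 - Q))*(½) + 0*1 = Q*(1 - Q)/2 + 0 = Q*(1 - Q)/2)
(√(R(-3, -2) + w(-5)))² = (√((-3 - 3 - 2) + (½)*(-5)*(1 - 1*(-5))))² = (√(-8 + (½)*(-5)*(1 + 5)))² = (√(-8 + (½)*(-5)*6))² = (√(-8 - 15))² = (√(-23))² = (I*√23)² = -23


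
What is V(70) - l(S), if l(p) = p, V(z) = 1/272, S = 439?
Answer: -119407/272 ≈ -439.00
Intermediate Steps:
V(z) = 1/272
V(70) - l(S) = 1/272 - 1*439 = 1/272 - 439 = -119407/272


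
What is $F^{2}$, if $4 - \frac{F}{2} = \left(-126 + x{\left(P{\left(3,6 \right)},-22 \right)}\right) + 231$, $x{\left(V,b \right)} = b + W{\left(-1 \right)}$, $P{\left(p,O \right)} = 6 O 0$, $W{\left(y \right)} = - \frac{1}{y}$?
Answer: $25600$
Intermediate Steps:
$P{\left(p,O \right)} = 0$
$x{\left(V,b \right)} = 1 + b$ ($x{\left(V,b \right)} = b - \frac{1}{-1} = b - -1 = b + 1 = 1 + b$)
$F = -160$ ($F = 8 - 2 \left(\left(-126 + \left(1 - 22\right)\right) + 231\right) = 8 - 2 \left(\left(-126 - 21\right) + 231\right) = 8 - 2 \left(-147 + 231\right) = 8 - 168 = -160$)
$F^{2} = \left(-160\right)^{2} = 25600$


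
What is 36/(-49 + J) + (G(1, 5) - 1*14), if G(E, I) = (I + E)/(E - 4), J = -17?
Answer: -182/11 ≈ -16.545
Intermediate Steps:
G(E, I) = (E + I)/(-4 + E)
36/(-49 + J) + (G(1, 5) - 1*14) = 36/(-49 - 17) + ((1 + 5)/(-4 + 1) - 1*14) = 36/(-66) + (6/(-3) - 14) = 36*(-1/66) + (-1/3*6 - 14) = -6/11 + (-2 - 14) = -6/11 - 16 = -182/11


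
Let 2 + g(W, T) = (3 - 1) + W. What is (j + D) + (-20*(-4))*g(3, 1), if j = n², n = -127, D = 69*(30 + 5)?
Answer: 18784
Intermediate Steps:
g(W, T) = W (g(W, T) = -2 + ((3 - 1) + W) = -2 + (2 + W) = W)
D = 2415 (D = 69*35 = 2415)
j = 16129 (j = (-127)² = 16129)
(j + D) + (-20*(-4))*g(3, 1) = (16129 + 2415) - 20*(-4)*3 = 18544 - 10*(-8)*3 = 18544 + 80*3 = 18544 + 240 = 18784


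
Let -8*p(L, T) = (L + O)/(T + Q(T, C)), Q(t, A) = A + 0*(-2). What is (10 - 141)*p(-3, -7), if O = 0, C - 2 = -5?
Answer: 393/80 ≈ 4.9125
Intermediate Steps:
C = -3 (C = 2 - 5 = -3)
Q(t, A) = A (Q(t, A) = A + 0 = A)
p(L, T) = -L/(8*(-3 + T)) (p(L, T) = -(L + 0)/(8*(T - 3)) = -L/(8*(-3 + T)))
(10 - 141)*p(-3, -7) = (10 - 141)*(-1*(-3)/(-24 + 8*(-7))) = -(-131)*(-3)/(-24 - 56) = -(-131)*(-3)/(-80) = -(-131)*(-3)*(-1)/80 = -131*(-3/80) = 393/80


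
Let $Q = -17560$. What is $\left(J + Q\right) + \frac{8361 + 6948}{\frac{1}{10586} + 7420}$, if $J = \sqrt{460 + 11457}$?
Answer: $- \frac{153238104854}{8727569} + \sqrt{11917} \approx -17449.0$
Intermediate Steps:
$J = \sqrt{11917} \approx 109.17$
$\left(J + Q\right) + \frac{8361 + 6948}{\frac{1}{10586} + 7420} = \left(\sqrt{11917} - 17560\right) + \frac{8361 + 6948}{\frac{1}{10586} + 7420} = \left(-17560 + \sqrt{11917}\right) + \frac{15309}{\frac{1}{10586} + 7420} = \left(-17560 + \sqrt{11917}\right) + \frac{15309}{\frac{78548121}{10586}} = \left(-17560 + \sqrt{11917}\right) + 15309 \cdot \frac{10586}{78548121} = \left(-17560 + \sqrt{11917}\right) + \frac{18006786}{8727569} = - \frac{153238104854}{8727569} + \sqrt{11917}$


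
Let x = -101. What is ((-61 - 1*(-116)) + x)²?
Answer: 2116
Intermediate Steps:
((-61 - 1*(-116)) + x)² = ((-61 - 1*(-116)) - 101)² = ((-61 + 116) - 101)² = (55 - 101)² = (-46)² = 2116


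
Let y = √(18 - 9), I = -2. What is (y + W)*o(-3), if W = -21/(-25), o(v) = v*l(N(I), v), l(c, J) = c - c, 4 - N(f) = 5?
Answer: 0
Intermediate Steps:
y = 3 (y = √9 = 3)
N(f) = -1 (N(f) = 4 - 1*5 = 4 - 5 = -1)
l(c, J) = 0
o(v) = 0 (o(v) = v*0 = 0)
W = 21/25 (W = -21*(-1/25) = 21/25 ≈ 0.84000)
(y + W)*o(-3) = (3 + 21/25)*0 = (96/25)*0 = 0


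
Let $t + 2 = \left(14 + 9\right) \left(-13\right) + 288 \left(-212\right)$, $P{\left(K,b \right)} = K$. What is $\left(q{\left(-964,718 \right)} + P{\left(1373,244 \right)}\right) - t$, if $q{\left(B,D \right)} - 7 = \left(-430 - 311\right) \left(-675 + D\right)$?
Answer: $30874$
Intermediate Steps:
$q{\left(B,D \right)} = 500182 - 741 D$ ($q{\left(B,D \right)} = 7 + \left(-430 - 311\right) \left(-675 + D\right) = 7 - 741 \left(-675 + D\right) = 7 - \left(-500175 + 741 D\right) = 500182 - 741 D$)
$t = -61357$ ($t = -2 + \left(\left(14 + 9\right) \left(-13\right) + 288 \left(-212\right)\right) = -2 + \left(23 \left(-13\right) - 61056\right) = -2 - 61355 = -61357$)
$\left(q{\left(-964,718 \right)} + P{\left(1373,244 \right)}\right) - t = \left(\left(500182 - 532038\right) + 1373\right) - -61357 = \left(\left(500182 - 532038\right) + 1373\right) + 61357 = \left(-31856 + 1373\right) + 61357 = -30483 + 61357 = 30874$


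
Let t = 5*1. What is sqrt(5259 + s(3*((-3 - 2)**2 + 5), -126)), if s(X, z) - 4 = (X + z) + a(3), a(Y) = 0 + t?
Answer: 4*sqrt(327) ≈ 72.333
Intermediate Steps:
t = 5
a(Y) = 5 (a(Y) = 0 + 5 = 5)
s(X, z) = 9 + X + z (s(X, z) = 4 + ((X + z) + 5) = 4 + (5 + X + z) = 9 + X + z)
sqrt(5259 + s(3*((-3 - 2)**2 + 5), -126)) = sqrt(5259 + (9 + 3*((-3 - 2)**2 + 5) - 126)) = sqrt(5259 + (9 + 3*((-5)**2 + 5) - 126)) = sqrt(5259 + (9 + 3*(25 + 5) - 126)) = sqrt(5259 + (9 + 3*30 - 126)) = sqrt(5259 + (9 + 90 - 126)) = sqrt(5259 - 27) = sqrt(5232) = 4*sqrt(327)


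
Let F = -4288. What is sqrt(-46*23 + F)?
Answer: 9*I*sqrt(66) ≈ 73.116*I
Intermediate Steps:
sqrt(-46*23 + F) = sqrt(-46*23 - 4288) = sqrt(-1058 - 4288) = sqrt(-5346) = 9*I*sqrt(66)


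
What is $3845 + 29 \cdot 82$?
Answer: $6223$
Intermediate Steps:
$3845 + 29 \cdot 82 = 3845 + 2378 = 6223$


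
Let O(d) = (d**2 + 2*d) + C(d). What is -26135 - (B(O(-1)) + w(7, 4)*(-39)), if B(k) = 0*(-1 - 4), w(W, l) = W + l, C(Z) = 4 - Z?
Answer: -25706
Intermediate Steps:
O(d) = 4 + d + d**2 (O(d) = (d**2 + 2*d) + (4 - d) = 4 + d + d**2)
B(k) = 0 (B(k) = 0*(-5) = 0)
-26135 - (B(O(-1)) + w(7, 4)*(-39)) = -26135 - (0 + (7 + 4)*(-39)) = -26135 - (0 + 11*(-39)) = -26135 - (0 - 429) = -26135 - 1*(-429) = -26135 + 429 = -25706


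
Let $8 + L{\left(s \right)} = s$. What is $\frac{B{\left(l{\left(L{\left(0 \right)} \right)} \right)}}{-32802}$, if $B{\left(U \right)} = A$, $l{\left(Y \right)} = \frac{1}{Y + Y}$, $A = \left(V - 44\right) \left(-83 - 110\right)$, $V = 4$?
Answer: $- \frac{3860}{16401} \approx -0.23535$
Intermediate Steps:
$L{\left(s \right)} = -8 + s$
$A = 7720$ ($A = \left(4 - 44\right) \left(-83 - 110\right) = \left(-40\right) \left(-193\right) = 7720$)
$l{\left(Y \right)} = \frac{1}{2 Y}$
$B{\left(U \right)} = 7720$
$\frac{B{\left(l{\left(L{\left(0 \right)} \right)} \right)}}{-32802} = \frac{7720}{-32802} = 7720 \left(- \frac{1}{32802}\right) = - \frac{3860}{16401}$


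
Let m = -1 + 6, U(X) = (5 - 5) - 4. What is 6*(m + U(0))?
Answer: 6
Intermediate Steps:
U(X) = -4 (U(X) = 0 - 4 = -4)
m = 5
6*(m + U(0)) = 6*(5 - 4) = 6*1 = 6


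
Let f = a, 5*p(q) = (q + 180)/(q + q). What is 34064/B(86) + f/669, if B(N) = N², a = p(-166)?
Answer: 4728666377/1026694230 ≈ 4.6057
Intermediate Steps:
p(q) = (180 + q)/(10*q) (p(q) = ((q + 180)/(q + q))/5 = ((180 + q)/((2*q)))/5 = ((180 + q)*(1/(2*q)))/5 = ((180 + q)/(2*q))/5 = (180 + q)/(10*q))
a = -7/830 (a = (⅒)*(180 - 166)/(-166) = (⅒)*(-1/166)*14 = -7/830 ≈ -0.0084337)
f = -7/830 ≈ -0.0084337
34064/B(86) + f/669 = 34064/(86²) - 7/830/669 = 34064/7396 - 7/830*1/669 = 34064*(1/7396) - 7/555270 = 8516/1849 - 7/555270 = 4728666377/1026694230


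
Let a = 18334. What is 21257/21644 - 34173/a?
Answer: -174957287/198410548 ≈ -0.88179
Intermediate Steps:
21257/21644 - 34173/a = 21257/21644 - 34173/18334 = -174957287/198410548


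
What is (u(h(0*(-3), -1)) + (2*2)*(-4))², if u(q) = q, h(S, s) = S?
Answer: 256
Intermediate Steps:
(u(h(0*(-3), -1)) + (2*2)*(-4))² = (0*(-3) + (2*2)*(-4))² = (0 + 4*(-4))² = (0 - 16)² = (-16)² = 256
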